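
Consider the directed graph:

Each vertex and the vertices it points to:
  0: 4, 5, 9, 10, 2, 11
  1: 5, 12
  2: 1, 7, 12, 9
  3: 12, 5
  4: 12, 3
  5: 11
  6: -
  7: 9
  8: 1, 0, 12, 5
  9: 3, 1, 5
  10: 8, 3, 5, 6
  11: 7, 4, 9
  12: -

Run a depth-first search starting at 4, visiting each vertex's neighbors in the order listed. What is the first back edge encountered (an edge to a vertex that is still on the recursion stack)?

9->3

DFS from 4 (visiting each vertex's neighbors in the order listed); mark gray on enter, black on exit:
4 gray
  12 gray
  12 black
  3 gray
    3→12: 12 black — skip
    5 gray
      11 gray
        7 gray
          9 gray
            9→3: 3 is gray → back edge
First back edge: 9 → 3.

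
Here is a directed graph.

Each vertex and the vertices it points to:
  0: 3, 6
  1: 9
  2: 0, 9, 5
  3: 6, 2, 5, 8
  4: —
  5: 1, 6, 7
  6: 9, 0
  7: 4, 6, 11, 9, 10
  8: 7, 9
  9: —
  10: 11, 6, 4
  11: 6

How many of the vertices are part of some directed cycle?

A vertex is on a directed cycle iff it belongs to a strongly connected component of size ≥ 2 (or has a self-loop).
The vertices on cycles are {0, 2, 3, 5, 6, 7, 8, 10, 11} — 9 in total.

9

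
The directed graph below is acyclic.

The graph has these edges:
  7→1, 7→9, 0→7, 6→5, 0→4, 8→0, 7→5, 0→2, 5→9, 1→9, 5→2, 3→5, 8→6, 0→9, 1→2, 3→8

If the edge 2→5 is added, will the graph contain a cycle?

Yes

Adding 2→5 creates a cycle iff 5 can already reach 2.
Path from 5: 5 → 2.
So 5 → … → 2 → 5 is a cycle.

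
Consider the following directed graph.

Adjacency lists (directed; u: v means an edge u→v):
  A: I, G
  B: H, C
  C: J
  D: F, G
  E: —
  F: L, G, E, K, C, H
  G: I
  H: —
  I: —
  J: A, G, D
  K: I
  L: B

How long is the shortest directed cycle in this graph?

4

For each vertex v, BFS finds the shortest path from v back to v.
The shortest such closed walk is D → F → C → J → D, length 4.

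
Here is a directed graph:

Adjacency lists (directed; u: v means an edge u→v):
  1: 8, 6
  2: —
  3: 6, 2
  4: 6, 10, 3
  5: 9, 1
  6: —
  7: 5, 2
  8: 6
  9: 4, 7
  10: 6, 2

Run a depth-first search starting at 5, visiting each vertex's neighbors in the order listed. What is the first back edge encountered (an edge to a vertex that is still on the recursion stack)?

7->5

DFS from 5 (visiting each vertex's neighbors in the order listed); mark gray on enter, black on exit:
5 gray
  9 gray
    4 gray
      6 gray
      6 black
      10 gray
        10→6: 6 black — skip
        2 gray
        2 black
      10 black
      3 gray
        3→6: 6 black — skip
        3→2: 2 black — skip
      3 black
    4 black
    7 gray
      7→5: 5 is gray → back edge
First back edge: 7 → 5.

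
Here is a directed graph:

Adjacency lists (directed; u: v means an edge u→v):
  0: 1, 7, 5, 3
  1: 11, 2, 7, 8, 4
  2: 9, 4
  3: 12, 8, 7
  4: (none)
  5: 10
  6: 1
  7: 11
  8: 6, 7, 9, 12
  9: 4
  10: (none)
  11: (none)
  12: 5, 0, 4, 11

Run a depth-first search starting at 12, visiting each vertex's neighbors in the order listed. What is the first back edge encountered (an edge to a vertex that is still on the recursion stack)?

6->1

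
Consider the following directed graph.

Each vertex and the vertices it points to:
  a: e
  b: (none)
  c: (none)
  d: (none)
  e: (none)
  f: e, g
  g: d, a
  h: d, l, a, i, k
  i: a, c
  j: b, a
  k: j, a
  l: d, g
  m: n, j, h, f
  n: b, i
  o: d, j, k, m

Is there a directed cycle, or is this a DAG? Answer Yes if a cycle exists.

No

DFS with white/gray/black marking, starting from g:
g gray
  d gray
  d black
  a gray
    e gray
    e black
  a black
g black
b gray
b black
c gray
c black
f gray
  f→e: e black — skip
  f→g: g black — skip
f black
h gray
  h→d: d black — skip
  l gray
    l→d: d black — skip
    l→g: g black — skip
  l black
  h→a: a black — skip
  i gray
    i→a: a black — skip
    i→c: c black — skip
  i black
  k gray
    j gray
      j→b: b black — skip
      j→a: a black — skip
    j black
    k→a: a black — skip
  k black
h black
m gray
  n gray
    n→b: b black — skip
    n→i: i black — skip
  n black
  m→j: j black — skip
  m→h: h black — skip
  m→f: f black — skip
m black
o gray
  o→d: d black — skip
  o→j: j black — skip
  o→k: k black — skip
  o→m: m black — skip
o black
Every edge goes to a white or black vertex — no back edge, so the graph is acyclic.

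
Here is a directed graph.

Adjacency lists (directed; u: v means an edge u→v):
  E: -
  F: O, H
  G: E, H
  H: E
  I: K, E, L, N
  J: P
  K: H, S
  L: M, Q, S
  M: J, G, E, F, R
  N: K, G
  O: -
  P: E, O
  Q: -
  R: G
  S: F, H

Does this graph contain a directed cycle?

No

DFS with white/gray/black marking, starting from L:
L gray
  M gray
    J gray
      P gray
        E gray
        E black
        O gray
        O black
      P black
    J black
    G gray
      G→E: E black — skip
      H gray
        H→E: E black — skip
      H black
    G black
    M→E: E black — skip
    F gray
      F→O: O black — skip
      F→H: H black — skip
    F black
    R gray
      R→G: G black — skip
    R black
  M black
  Q gray
  Q black
  S gray
    S→F: F black — skip
    S→H: H black — skip
  S black
L black
I gray
  K gray
    K→H: H black — skip
    K→S: S black — skip
  K black
  I→E: E black — skip
  I→L: L black — skip
  N gray
    N→K: K black — skip
    N→G: G black — skip
  N black
I black
Every edge goes to a white or black vertex — no back edge, so the graph is acyclic.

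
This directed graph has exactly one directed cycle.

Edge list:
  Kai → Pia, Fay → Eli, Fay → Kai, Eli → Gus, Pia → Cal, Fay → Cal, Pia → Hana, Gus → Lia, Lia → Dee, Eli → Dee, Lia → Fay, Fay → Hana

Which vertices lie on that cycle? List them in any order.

Eli, Fay, Gus, Lia

DFS with gray/black marking from Lia:
Lia gray
  Dee gray
  Dee black
  Fay gray
    Cal gray
    Cal black
    Hana gray
    Hana black
    Eli gray
      Eli→Dee: Dee black — skip
      Gus gray
        Gus→Lia: Lia is gray → back edge
Back edge closes the cycle Lia → Fay → Eli → Gus → Lia; its vertices are {Eli, Fay, Gus, Lia}.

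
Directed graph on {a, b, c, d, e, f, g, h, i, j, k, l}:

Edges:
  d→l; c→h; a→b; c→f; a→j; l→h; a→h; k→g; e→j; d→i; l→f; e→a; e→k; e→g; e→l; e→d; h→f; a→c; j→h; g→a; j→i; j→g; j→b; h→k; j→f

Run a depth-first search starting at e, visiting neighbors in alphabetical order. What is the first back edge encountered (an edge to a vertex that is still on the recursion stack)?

g→a

DFS from e (visiting neighbors in alphabetical order); mark gray on enter, black on exit:
e gray
  a gray
    b gray
    b black
    c gray
      f gray
      f black
      h gray
        h→f: f black — skip
        k gray
          g gray
            g→a: a is gray → back edge
First back edge: g → a.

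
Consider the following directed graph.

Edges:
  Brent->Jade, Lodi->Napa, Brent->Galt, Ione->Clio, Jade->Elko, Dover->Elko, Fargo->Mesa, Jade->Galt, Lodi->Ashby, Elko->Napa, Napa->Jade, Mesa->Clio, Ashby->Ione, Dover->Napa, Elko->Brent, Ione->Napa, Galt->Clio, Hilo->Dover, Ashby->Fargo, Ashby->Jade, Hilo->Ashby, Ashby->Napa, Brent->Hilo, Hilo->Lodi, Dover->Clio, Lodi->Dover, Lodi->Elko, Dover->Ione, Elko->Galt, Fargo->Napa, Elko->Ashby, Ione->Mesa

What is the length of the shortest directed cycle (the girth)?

3

For each vertex v, BFS finds the shortest path from v back to v.
The shortest such closed walk is Elko → Napa → Jade → Elko, length 3.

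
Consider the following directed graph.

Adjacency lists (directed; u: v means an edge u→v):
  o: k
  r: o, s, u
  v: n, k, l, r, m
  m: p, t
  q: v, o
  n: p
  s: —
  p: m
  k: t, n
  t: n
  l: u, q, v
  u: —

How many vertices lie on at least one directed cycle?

A vertex is on a directed cycle iff it belongs to a strongly connected component of size ≥ 2 (or has a self-loop).
The vertices on cycles are {l, m, n, p, q, t, v} — 7 in total.

7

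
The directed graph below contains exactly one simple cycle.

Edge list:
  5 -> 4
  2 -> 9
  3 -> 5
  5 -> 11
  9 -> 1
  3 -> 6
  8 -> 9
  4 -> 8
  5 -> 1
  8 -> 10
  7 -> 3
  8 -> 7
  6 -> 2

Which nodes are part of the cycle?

DFS with gray/black marking from 8:
8 gray
  9 gray
    1 gray
    1 black
  9 black
  10 gray
  10 black
  7 gray
    3 gray
      6 gray
        2 gray
          2→9: 9 black — skip
        2 black
      6 black
      5 gray
        11 gray
        11 black
        4 gray
          4→8: 8 is gray → back edge
Back edge closes the cycle 8 → 7 → 3 → 5 → 4 → 8; its vertices are {3, 4, 5, 7, 8}.

3, 4, 5, 7, 8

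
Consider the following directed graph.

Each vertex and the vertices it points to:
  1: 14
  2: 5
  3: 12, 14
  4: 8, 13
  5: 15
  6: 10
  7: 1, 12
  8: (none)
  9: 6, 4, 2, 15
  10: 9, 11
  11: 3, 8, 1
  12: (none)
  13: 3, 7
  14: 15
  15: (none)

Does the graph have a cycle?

DFS with white/gray/black marking, starting from 15:
15 gray
15 black
1 gray
  14 gray
    14→15: 15 black — skip
  14 black
1 black
2 gray
  5 gray
    5→15: 15 black — skip
  5 black
2 black
3 gray
  12 gray
  12 black
  3→14: 14 black — skip
3 black
4 gray
  8 gray
  8 black
  13 gray
    13→3: 3 black — skip
    7 gray
      7→1: 1 black — skip
      7→12: 12 black — skip
    7 black
  13 black
4 black
6 gray
  10 gray
    9 gray
      9→6: 6 is gray → back edge
Back edge found, so a cycle exists: 6 → 10 → 9 → 6.

Yes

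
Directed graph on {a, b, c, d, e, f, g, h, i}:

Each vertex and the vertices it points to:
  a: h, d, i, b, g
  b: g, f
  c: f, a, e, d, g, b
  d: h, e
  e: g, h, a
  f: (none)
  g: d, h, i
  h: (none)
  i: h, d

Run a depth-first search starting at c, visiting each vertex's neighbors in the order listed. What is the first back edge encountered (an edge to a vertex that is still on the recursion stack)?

g→d

DFS from c (visiting each vertex's neighbors in the order listed); mark gray on enter, black on exit:
c gray
  f gray
  f black
  a gray
    h gray
    h black
    d gray
      d→h: h black — skip
      e gray
        g gray
          g→d: d is gray → back edge
First back edge: g → d.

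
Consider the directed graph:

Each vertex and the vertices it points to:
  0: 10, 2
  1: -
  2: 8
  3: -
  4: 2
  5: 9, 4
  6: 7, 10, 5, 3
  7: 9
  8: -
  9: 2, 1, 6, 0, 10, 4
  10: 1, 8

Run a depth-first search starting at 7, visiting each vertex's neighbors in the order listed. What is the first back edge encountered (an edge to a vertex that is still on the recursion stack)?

6→7

DFS from 7 (visiting each vertex's neighbors in the order listed); mark gray on enter, black on exit:
7 gray
  9 gray
    2 gray
      8 gray
      8 black
    2 black
    1 gray
    1 black
    6 gray
      6→7: 7 is gray → back edge
First back edge: 6 → 7.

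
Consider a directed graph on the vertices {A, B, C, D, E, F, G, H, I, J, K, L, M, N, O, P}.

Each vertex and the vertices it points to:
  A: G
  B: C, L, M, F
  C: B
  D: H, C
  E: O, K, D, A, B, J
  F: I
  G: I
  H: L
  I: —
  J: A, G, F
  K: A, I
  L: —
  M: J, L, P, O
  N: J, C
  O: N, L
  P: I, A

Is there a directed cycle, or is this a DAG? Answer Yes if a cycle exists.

Yes

DFS with white/gray/black marking, starting from F:
F gray
  I gray
  I black
F black
A gray
  G gray
    G→I: I black — skip
  G black
A black
B gray
  C gray
    C→B: B is gray → back edge
Back edge found, so a cycle exists: B → C → B.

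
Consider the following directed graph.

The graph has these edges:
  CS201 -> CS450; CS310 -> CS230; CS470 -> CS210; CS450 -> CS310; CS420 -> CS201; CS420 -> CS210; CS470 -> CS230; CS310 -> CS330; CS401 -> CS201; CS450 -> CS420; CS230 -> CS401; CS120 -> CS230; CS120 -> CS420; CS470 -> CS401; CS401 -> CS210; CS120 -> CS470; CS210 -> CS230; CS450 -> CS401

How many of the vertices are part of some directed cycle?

7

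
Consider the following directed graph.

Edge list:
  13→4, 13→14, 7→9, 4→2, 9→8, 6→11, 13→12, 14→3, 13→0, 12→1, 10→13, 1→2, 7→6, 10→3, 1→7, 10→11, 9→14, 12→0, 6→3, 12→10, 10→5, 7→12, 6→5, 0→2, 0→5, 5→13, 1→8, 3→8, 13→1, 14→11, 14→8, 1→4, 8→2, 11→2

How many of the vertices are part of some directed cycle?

A vertex is on a directed cycle iff it belongs to a strongly connected component of size ≥ 2 (or has a self-loop).
The vertices on cycles are {0, 1, 5, 6, 7, 10, 12, 13} — 8 in total.

8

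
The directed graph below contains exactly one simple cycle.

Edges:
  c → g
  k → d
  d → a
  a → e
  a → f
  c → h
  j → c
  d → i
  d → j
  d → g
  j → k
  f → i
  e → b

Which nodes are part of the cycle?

d, j, k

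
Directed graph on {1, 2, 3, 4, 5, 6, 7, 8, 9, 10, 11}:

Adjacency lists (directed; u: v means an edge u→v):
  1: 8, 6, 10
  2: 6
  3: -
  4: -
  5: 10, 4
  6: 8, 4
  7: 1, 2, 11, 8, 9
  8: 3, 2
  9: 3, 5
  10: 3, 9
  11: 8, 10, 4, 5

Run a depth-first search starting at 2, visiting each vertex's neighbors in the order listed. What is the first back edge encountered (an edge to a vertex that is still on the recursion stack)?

8→2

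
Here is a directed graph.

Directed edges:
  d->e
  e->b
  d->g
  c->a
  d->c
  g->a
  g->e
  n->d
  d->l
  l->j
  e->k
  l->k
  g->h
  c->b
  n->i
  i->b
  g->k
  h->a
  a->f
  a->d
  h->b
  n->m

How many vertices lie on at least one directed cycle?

A vertex is on a directed cycle iff it belongs to a strongly connected component of size ≥ 2 (or has a self-loop).
The vertices on cycles are {a, c, d, g, h} — 5 in total.

5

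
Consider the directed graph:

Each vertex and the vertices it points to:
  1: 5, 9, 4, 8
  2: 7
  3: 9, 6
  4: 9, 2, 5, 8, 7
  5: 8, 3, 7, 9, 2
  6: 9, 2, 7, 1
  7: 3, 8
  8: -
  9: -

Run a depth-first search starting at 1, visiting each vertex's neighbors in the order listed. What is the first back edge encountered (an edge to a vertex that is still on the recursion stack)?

7→3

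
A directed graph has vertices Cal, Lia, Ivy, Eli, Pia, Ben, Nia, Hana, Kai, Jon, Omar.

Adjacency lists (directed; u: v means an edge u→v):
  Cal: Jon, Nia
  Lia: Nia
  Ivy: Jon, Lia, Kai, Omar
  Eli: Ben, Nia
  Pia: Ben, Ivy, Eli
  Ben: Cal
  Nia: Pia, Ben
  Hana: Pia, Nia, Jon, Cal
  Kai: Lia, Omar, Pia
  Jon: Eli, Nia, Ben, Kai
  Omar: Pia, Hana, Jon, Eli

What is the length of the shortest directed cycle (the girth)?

For each vertex v, BFS finds the shortest path from v back to v.
The shortest such closed walk is Ivy → Omar → Pia → Ivy, length 3.

3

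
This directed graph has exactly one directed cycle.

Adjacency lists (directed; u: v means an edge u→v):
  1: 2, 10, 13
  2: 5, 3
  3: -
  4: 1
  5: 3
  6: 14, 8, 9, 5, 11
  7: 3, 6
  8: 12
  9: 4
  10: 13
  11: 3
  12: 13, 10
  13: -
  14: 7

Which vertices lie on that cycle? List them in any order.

6, 7, 14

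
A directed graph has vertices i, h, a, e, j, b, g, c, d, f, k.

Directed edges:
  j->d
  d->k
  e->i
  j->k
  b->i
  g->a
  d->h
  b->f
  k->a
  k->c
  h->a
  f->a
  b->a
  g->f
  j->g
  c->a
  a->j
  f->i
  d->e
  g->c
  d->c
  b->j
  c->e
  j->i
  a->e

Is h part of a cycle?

Yes

h is on a cycle iff h can reach itself via ≥1 edge.
h → a → j → d → h — yes.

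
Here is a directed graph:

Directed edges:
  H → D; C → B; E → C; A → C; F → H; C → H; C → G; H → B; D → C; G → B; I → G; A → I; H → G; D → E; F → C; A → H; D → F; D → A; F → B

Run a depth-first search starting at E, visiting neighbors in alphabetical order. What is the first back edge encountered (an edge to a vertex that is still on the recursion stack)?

DFS from E (visiting neighbors in alphabetical order); mark gray on enter, black on exit:
E gray
  C gray
    B gray
    B black
    G gray
      G→B: B black — skip
    G black
    H gray
      H→B: B black — skip
      D gray
        A gray
          A→C: C is gray → back edge
First back edge: A → C.

A->C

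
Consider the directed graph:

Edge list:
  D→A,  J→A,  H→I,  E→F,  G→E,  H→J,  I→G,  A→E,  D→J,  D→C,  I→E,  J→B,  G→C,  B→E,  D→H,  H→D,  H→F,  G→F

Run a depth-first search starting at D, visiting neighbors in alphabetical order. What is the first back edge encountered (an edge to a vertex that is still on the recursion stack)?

H->D

DFS from D (visiting neighbors in alphabetical order); mark gray on enter, black on exit:
D gray
  A gray
    E gray
      F gray
      F black
    E black
  A black
  C gray
  C black
  H gray
    H→D: D is gray → back edge
First back edge: H → D.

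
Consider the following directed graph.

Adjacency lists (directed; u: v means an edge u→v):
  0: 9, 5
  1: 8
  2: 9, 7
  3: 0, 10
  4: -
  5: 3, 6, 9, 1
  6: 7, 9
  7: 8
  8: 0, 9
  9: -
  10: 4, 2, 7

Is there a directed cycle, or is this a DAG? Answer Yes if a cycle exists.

Yes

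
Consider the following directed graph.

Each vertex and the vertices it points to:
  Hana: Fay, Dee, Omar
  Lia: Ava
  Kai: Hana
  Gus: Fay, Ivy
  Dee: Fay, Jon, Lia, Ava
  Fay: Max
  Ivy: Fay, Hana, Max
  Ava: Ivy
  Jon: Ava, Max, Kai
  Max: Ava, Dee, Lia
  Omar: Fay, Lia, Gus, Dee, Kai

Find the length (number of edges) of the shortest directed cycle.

3

For each vertex v, BFS finds the shortest path from v back to v.
The shortest such closed walk is Omar → Kai → Hana → Omar, length 3.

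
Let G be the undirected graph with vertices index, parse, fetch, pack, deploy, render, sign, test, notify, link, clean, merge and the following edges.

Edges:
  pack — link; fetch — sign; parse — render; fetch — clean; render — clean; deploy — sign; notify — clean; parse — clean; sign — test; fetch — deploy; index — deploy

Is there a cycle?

Yes

DFS, tracking each vertex's parent; an edge to a visited non-parent vertex closes a cycle.
Start from deploy:
visit deploy (parent –)
  visit index (parent deploy)
    index–deploy: parent, skip
  visit fetch (parent deploy)
    visit sign (parent fetch)
      sign–deploy: deploy visited and ≠ parent → cycle
Cycle: deploy – fetch – sign – deploy.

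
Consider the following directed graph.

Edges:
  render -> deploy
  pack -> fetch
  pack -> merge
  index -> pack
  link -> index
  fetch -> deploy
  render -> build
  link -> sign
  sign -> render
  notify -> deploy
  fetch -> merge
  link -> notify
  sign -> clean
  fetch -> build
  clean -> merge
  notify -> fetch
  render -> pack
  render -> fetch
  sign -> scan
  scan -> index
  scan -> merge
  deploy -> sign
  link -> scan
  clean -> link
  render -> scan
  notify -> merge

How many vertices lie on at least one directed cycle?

10

A vertex is on a directed cycle iff it belongs to a strongly connected component of size ≥ 2 (or has a self-loop).
The vertices on cycles are {link, pack, scan, sign, clean, fetch, index, deploy, notify, render} — 10 in total.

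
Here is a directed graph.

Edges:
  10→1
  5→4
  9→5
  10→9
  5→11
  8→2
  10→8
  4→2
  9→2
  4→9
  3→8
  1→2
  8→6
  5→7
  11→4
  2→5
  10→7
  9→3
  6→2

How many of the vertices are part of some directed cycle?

8

A vertex is on a directed cycle iff it belongs to a strongly connected component of size ≥ 2 (or has a self-loop).
The vertices on cycles are {2, 3, 4, 5, 6, 8, 9, 11} — 8 in total.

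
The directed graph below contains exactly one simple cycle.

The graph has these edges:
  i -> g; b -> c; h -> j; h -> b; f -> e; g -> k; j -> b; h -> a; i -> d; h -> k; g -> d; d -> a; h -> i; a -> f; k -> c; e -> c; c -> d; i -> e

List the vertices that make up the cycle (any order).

DFS with gray/black marking from a:
a gray
  f gray
    e gray
      c gray
        d gray
          d→a: a is gray → back edge
Back edge closes the cycle a → f → e → c → d → a; its vertices are {a, c, d, e, f}.

a, c, d, e, f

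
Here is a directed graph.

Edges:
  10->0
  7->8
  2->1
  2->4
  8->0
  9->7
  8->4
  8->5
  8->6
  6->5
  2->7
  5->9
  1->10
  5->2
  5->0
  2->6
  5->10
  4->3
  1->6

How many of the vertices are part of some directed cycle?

7

A vertex is on a directed cycle iff it belongs to a strongly connected component of size ≥ 2 (or has a self-loop).
The vertices on cycles are {1, 2, 5, 6, 7, 8, 9} — 7 in total.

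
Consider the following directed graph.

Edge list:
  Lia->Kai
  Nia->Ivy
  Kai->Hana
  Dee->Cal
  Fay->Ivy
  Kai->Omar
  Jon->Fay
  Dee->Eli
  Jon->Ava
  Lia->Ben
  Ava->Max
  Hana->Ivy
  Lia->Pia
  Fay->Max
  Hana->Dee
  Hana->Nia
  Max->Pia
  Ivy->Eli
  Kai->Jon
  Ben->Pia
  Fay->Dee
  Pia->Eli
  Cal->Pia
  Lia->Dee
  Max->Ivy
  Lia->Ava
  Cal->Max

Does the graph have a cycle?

No

DFS with white/gray/black marking, starting from Lia:
Lia gray
  Ben gray
    Pia gray
      Eli gray
      Eli black
    Pia black
  Ben black
  Lia→Pia: Pia black — skip
  Kai gray
    Hana gray
      Dee gray
        Cal gray
          Cal→Pia: Pia black — skip
          Max gray
            Ivy gray
              Ivy→Eli: Eli black — skip
            Ivy black
            Max→Pia: Pia black — skip
          Max black
        Cal black
        Dee→Eli: Eli black — skip
      Dee black
      Hana→Ivy: Ivy black — skip
      Nia gray
        Nia→Ivy: Ivy black — skip
      Nia black
    Hana black
    Omar gray
    Omar black
    Jon gray
      Fay gray
        Fay→Ivy: Ivy black — skip
        Fay→Dee: Dee black — skip
        Fay→Max: Max black — skip
      Fay black
      Ava gray
        Ava→Max: Max black — skip
      Ava black
    Jon black
  Kai black
  Lia→Ava: Ava black — skip
  Lia→Dee: Dee black — skip
Lia black
Every edge goes to a white or black vertex — no back edge, so the graph is acyclic.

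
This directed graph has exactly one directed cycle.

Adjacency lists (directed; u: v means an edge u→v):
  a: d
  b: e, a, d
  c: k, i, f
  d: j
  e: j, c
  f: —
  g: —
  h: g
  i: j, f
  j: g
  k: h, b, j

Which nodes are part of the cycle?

DFS with gray/black marking from b:
b gray
  e gray
    j gray
      g gray
      g black
    j black
    c gray
      k gray
        h gray
          h→g: g black — skip
        h black
        k→b: b is gray → back edge
Back edge closes the cycle b → e → c → k → b; its vertices are {b, c, e, k}.

b, c, e, k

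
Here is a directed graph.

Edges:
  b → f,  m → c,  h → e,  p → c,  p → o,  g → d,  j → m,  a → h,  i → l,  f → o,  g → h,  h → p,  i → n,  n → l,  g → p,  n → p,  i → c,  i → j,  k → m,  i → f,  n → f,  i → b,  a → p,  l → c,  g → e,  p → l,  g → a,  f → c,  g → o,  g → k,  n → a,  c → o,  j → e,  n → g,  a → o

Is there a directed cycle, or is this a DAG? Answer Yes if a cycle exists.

No

DFS with white/gray/black marking, starting from p:
p gray
  c gray
    o gray
    o black
  c black
  p→o: o black — skip
  l gray
    l→c: c black — skip
  l black
p black
a gray
  a→o: o black — skip
  h gray
    h→p: p black — skip
    e gray
    e black
  h black
  a→p: p black — skip
a black
b gray
  f gray
    f→c: c black — skip
    f→o: o black — skip
  f black
b black
d gray
d black
g gray
  g→o: o black — skip
  g→d: d black — skip
  k gray
    m gray
      m→c: c black — skip
    m black
  k black
  g→p: p black — skip
  g→e: e black — skip
  g→a: a black — skip
  g→h: h black — skip
g black
i gray
  i→b: b black — skip
  j gray
    j→m: m black — skip
    j→e: e black — skip
  j black
  n gray
    n→l: l black — skip
    n→a: a black — skip
    n→g: g black — skip
    n→p: p black — skip
    n→f: f black — skip
  n black
  i→l: l black — skip
  i→f: f black — skip
  i→c: c black — skip
i black
Every edge goes to a white or black vertex — no back edge, so the graph is acyclic.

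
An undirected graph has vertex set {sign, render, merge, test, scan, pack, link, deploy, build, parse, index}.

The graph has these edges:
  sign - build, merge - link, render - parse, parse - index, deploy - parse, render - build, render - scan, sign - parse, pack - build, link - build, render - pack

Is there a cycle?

Yes

DFS, tracking each vertex's parent; an edge to a visited non-parent vertex closes a cycle.
Start from pack:
visit pack (parent –)
  visit build (parent pack)
    build–pack: parent, skip
    visit render (parent build)
      render–pack: pack visited and ≠ parent → cycle
Cycle: pack – build – render – pack.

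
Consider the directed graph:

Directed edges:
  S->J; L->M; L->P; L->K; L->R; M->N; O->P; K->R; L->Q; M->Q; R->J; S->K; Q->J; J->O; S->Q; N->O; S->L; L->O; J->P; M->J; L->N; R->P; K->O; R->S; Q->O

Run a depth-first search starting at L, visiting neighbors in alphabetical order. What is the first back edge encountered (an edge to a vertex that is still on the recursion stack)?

S->K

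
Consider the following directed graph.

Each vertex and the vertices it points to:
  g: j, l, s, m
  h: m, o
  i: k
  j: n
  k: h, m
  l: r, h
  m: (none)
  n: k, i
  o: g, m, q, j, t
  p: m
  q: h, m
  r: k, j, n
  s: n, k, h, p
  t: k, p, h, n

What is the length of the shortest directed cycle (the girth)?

For each vertex v, BFS finds the shortest path from v back to v.
The shortest such closed walk is o → q → h → o, length 3.

3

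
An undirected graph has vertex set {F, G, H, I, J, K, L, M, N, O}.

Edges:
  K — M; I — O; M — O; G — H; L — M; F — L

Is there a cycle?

No

DFS, tracking each vertex's parent; an edge to a visited non-parent vertex closes a cycle.
Start from H:
visit H (parent –)
  visit G (parent H)
    G–H: parent, skip
visit F (parent –)
  visit L (parent F)
    visit M (parent L)
      visit K (parent M)
        K–M: parent, skip
      visit O (parent M)
        visit I (parent O)
          I–O: parent, skip
        O–M: parent, skip
      M–L: parent, skip
    L–F: parent, skip
visit J (parent –)
visit N (parent –)
No non-parent visited neighbor found — the graph is a forest.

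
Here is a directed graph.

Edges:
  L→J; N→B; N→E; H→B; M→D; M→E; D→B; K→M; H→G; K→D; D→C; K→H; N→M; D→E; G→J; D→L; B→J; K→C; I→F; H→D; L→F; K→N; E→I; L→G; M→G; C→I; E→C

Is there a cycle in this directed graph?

No

DFS with white/gray/black marking, starting from I:
I gray
  F gray
  F black
I black
C gray
  C→I: I black — skip
C black
B gray
  J gray
  J black
B black
H gray
  H→B: B black — skip
  G gray
    G→J: J black — skip
  G black
  D gray
    L gray
      L→J: J black — skip
      L→F: F black — skip
      L→G: G black — skip
    L black
    D→B: B black — skip
    E gray
      E→I: I black — skip
      E→C: C black — skip
    E black
    D→C: C black — skip
  D black
H black
M gray
  M→D: D black — skip
  M→G: G black — skip
  M→E: E black — skip
M black
K gray
  K→D: D black — skip
  K→C: C black — skip
  K→H: H black — skip
  N gray
    N→B: B black — skip
    N→M: M black — skip
    N→E: E black — skip
  N black
  K→M: M black — skip
K black
Every edge goes to a white or black vertex — no back edge, so the graph is acyclic.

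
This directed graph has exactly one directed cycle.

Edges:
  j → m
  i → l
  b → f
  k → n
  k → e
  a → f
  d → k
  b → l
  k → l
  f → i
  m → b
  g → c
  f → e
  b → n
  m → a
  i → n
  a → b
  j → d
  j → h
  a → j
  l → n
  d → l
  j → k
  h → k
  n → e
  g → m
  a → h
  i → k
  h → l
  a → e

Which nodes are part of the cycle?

DFS with gray/black marking from m:
m gray
  a gray
    e gray
    e black
    b gray
      n gray
        n→e: e black — skip
      n black
      l gray
        l→n: n black — skip
      l black
      f gray
        f→e: e black — skip
        i gray
          i→n: n black — skip
          k gray
            k→n: n black — skip
            k→l: l black — skip
            k→e: e black — skip
          k black
          i→l: l black — skip
        i black
      f black
    b black
    h gray
      h→k: k black — skip
      h→l: l black — skip
    h black
    j gray
      d gray
        d→l: l black — skip
        d→k: k black — skip
      d black
      j→h: h black — skip
      j→m: m is gray → back edge
Back edge closes the cycle m → a → j → m; its vertices are {a, j, m}.

a, j, m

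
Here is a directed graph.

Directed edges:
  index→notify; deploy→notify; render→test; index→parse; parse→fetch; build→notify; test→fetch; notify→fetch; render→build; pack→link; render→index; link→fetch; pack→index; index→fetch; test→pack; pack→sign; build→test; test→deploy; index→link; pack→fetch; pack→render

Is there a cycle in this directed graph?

DFS with white/gray/black marking, starting from fetch:
fetch gray
fetch black
parse gray
  parse→fetch: fetch black — skip
parse black
test gray
  test→fetch: fetch black — skip
  pack gray
    link gray
      link→fetch: fetch black — skip
    link black
    render gray
      build gray
        notify gray
          notify→fetch: fetch black — skip
        notify black
        build→test: test is gray → back edge
Back edge found, so a cycle exists: test → pack → render → build → test.

Yes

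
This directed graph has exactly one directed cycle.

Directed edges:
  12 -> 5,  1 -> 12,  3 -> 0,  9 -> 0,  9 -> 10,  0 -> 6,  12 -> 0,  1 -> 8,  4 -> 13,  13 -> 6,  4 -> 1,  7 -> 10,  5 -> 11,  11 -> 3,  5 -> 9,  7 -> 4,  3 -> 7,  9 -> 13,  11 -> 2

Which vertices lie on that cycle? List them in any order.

DFS with gray/black marking from 7:
7 gray
  10 gray
  10 black
  4 gray
    13 gray
      6 gray
      6 black
    13 black
    1 gray
      12 gray
        5 gray
          11 gray
            3 gray
              3→7: 7 is gray → back edge
Back edge closes the cycle 7 → 4 → 1 → 12 → 5 → 11 → 3 → 7; its vertices are {1, 3, 4, 5, 7, 11, 12}.

1, 3, 4, 5, 7, 11, 12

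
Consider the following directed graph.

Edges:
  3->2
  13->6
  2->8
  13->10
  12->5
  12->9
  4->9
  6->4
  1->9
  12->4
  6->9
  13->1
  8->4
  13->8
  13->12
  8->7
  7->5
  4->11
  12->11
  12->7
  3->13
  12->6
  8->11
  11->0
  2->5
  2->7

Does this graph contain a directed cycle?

DFS with white/gray/black marking, starting from 0:
0 gray
0 black
3 gray
  13 gray
    12 gray
      4 gray
        9 gray
        9 black
        11 gray
          11→0: 0 black — skip
        11 black
      4 black
      12→11: 11 black — skip
      6 gray
        6→4: 4 black — skip
        6→9: 9 black — skip
      6 black
      12→9: 9 black — skip
      5 gray
      5 black
      7 gray
        7→5: 5 black — skip
      7 black
    12 black
    13→6: 6 black — skip
    1 gray
      1→9: 9 black — skip
    1 black
    8 gray
      8→7: 7 black — skip
      8→11: 11 black — skip
      8→4: 4 black — skip
    8 black
    10 gray
    10 black
  13 black
  2 gray
    2→8: 8 black — skip
    2→7: 7 black — skip
    2→5: 5 black — skip
  2 black
3 black
Every edge goes to a white or black vertex — no back edge, so the graph is acyclic.

No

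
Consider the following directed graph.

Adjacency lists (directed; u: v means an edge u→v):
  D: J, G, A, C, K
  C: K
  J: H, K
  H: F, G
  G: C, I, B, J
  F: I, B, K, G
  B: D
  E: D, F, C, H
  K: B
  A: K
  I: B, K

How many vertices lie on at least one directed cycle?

10

A vertex is on a directed cycle iff it belongs to a strongly connected component of size ≥ 2 (or has a self-loop).
The vertices on cycles are {A, B, C, D, F, G, H, I, J, K} — 10 in total.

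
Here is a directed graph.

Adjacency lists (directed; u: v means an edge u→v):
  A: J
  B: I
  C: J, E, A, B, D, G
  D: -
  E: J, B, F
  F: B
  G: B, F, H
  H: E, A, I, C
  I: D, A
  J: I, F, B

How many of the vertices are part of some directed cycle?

A vertex is on a directed cycle iff it belongs to a strongly connected component of size ≥ 2 (or has a self-loop).
The vertices on cycles are {A, B, C, F, G, H, I, J} — 8 in total.

8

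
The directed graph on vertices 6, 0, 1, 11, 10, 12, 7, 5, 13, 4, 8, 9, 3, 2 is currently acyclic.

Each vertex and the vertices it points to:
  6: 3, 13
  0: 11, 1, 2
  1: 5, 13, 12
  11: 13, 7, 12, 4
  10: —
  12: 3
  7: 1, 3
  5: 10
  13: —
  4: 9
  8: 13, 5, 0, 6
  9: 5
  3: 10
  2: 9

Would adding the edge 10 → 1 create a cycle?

Yes

Adding 10→1 creates a cycle iff 1 can already reach 10.
Path from 1: 1 → 5 → 10.
So 1 → … → 10 → 1 is a cycle.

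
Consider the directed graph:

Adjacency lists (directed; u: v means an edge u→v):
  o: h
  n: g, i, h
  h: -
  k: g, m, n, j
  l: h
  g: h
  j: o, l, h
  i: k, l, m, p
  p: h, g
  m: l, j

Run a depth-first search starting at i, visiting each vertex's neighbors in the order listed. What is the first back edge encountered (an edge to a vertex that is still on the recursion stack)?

DFS from i (visiting each vertex's neighbors in the order listed); mark gray on enter, black on exit:
i gray
  k gray
    g gray
      h gray
      h black
    g black
    m gray
      l gray
        l→h: h black — skip
      l black
      j gray
        o gray
          o→h: h black — skip
        o black
        j→l: l black — skip
        j→h: h black — skip
      j black
    m black
    n gray
      n→g: g black — skip
      n→i: i is gray → back edge
First back edge: n → i.

n->i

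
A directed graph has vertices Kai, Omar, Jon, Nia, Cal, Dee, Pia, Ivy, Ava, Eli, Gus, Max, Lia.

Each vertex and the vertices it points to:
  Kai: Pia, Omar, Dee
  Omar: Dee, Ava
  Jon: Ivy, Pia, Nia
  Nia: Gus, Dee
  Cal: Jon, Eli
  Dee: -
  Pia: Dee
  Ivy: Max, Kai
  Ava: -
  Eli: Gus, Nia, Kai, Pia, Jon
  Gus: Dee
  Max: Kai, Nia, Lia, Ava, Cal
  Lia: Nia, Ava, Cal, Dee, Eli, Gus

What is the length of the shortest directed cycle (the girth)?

For each vertex v, BFS finds the shortest path from v back to v.
The shortest such closed walk is Max → Cal → Jon → Ivy → Max, length 4.

4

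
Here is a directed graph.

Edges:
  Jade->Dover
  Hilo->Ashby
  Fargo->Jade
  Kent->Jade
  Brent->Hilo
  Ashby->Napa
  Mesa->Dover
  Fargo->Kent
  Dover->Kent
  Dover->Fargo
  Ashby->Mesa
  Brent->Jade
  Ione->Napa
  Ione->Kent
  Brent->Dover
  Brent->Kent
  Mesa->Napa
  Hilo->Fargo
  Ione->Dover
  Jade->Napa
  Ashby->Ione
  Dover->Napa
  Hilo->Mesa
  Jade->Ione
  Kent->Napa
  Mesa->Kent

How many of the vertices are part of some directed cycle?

A vertex is on a directed cycle iff it belongs to a strongly connected component of size ≥ 2 (or has a self-loop).
The vertices on cycles are {Ione, Jade, Kent, Dover, Fargo} — 5 in total.

5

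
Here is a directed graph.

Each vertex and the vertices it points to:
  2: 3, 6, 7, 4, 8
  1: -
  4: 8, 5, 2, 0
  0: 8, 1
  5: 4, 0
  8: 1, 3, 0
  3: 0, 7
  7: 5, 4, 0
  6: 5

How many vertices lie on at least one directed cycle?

A vertex is on a directed cycle iff it belongs to a strongly connected component of size ≥ 2 (or has a self-loop).
The vertices on cycles are {0, 2, 3, 4, 5, 6, 7, 8} — 8 in total.

8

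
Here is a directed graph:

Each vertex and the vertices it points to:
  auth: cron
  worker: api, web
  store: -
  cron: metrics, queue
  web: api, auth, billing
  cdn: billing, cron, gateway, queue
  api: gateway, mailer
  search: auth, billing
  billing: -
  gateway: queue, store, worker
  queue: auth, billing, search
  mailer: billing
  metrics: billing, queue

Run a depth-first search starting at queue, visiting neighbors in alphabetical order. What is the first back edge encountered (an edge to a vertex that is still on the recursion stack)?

metrics→queue

DFS from queue (visiting neighbors in alphabetical order); mark gray on enter, black on exit:
queue gray
  auth gray
    cron gray
      metrics gray
        billing gray
        billing black
        metrics→queue: queue is gray → back edge
First back edge: metrics → queue.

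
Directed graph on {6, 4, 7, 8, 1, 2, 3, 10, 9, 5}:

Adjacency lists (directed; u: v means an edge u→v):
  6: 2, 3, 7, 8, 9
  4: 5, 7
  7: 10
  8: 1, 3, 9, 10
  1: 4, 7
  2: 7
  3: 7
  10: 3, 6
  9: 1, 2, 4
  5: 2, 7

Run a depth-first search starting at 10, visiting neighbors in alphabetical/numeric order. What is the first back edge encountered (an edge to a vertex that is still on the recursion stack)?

7→10

DFS from 10 (visiting neighbors in alphabetical/numeric order); mark gray on enter, black on exit:
10 gray
  3 gray
    7 gray
      7→10: 10 is gray → back edge
First back edge: 7 → 10.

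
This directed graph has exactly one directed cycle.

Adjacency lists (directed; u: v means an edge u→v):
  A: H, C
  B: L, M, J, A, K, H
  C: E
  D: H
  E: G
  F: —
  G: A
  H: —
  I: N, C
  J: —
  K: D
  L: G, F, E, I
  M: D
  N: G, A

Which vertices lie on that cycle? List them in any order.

A, C, E, G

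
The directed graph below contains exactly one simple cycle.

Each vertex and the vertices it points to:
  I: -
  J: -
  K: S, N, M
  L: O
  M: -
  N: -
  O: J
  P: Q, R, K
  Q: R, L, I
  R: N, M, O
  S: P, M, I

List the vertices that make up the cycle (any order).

DFS with gray/black marking from P:
P gray
  Q gray
    R gray
      N gray
      N black
      M gray
      M black
      O gray
        J gray
        J black
      O black
    R black
    L gray
      L→O: O black — skip
    L black
    I gray
    I black
  Q black
  P→R: R black — skip
  K gray
    S gray
      S→P: P is gray → back edge
Back edge closes the cycle P → K → S → P; its vertices are {K, P, S}.

K, P, S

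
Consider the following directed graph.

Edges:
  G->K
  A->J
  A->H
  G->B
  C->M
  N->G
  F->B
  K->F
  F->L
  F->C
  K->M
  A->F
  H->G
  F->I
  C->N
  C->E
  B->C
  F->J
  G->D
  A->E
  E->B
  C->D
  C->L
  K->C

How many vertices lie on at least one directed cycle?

A vertex is on a directed cycle iff it belongs to a strongly connected component of size ≥ 2 (or has a self-loop).
The vertices on cycles are {B, C, E, F, G, K, N} — 7 in total.

7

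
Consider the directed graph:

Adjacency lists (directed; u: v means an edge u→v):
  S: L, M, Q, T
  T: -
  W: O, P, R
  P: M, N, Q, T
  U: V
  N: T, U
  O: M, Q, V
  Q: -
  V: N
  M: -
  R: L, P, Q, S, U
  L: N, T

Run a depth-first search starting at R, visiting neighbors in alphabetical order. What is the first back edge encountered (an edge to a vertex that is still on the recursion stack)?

V→N

DFS from R (visiting neighbors in alphabetical order); mark gray on enter, black on exit:
R gray
  L gray
    N gray
      T gray
      T black
      U gray
        V gray
          V→N: N is gray → back edge
First back edge: V → N.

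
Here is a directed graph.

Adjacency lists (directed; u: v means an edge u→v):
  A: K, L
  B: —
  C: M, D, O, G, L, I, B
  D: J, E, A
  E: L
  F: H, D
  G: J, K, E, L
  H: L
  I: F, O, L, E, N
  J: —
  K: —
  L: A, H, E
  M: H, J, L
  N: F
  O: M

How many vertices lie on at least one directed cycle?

4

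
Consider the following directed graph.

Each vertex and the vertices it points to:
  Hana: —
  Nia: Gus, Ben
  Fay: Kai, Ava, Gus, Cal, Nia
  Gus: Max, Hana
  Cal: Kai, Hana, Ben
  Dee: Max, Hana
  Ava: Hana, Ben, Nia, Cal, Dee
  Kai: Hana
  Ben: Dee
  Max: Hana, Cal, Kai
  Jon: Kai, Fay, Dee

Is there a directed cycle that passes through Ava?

No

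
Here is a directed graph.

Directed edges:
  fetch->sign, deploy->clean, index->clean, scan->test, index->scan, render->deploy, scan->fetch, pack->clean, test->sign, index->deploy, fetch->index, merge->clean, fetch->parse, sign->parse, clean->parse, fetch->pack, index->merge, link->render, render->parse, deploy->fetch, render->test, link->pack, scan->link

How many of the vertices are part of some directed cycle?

A vertex is on a directed cycle iff it belongs to a strongly connected component of size ≥ 2 (or has a self-loop).
The vertices on cycles are {link, scan, fetch, index, deploy, render} — 6 in total.

6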